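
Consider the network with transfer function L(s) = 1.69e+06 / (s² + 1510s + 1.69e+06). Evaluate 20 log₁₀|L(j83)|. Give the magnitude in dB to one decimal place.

0.0 dB

|(j83)² + 1510(j83) + 1.69e+06| = |1.6831e+06 + j1.2533e+05| = 1.688e+06
|L(j83)| = 1.69e+06 / 1.688e+06 = 1.0013
20 log₁₀(1.0013) = 0.01 dB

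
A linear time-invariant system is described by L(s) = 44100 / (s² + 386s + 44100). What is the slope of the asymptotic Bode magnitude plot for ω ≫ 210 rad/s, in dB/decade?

-40 dB/decade

With 0 zeros and 2 poles, the high-frequency asymptotic slope is 20 × (0 − 2) = -40 dB/decade.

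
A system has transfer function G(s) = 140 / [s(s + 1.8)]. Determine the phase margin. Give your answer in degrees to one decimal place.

8.7 deg

Gain crossover: |G(jω)| = 1 at ω ≈ 11.8 rad s⁻¹.
∠G(j11.8) = −90° − arctan(11.8/1.8) ≈ -171.30°
PM = 180° + (-171.30°) = 8.70°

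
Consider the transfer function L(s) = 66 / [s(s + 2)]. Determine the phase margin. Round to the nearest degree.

14°

Gain crossover: |L(jω)| = 1 at ω ≈ 8 rad s⁻¹.
∠L(j8) = −90° − arctan(8/2) ≈ -165.97°
PM = 180° + (-165.97°) = 14.03°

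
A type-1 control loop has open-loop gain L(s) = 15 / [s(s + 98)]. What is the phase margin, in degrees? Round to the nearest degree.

Gain crossover: |L(jω)| = 1 at ω ≈ 0.153 rad/s.
∠L(j0.153) = −90° − arctan(0.153/98) ≈ -90.09°
PM = 180° + (-90.09°) = 89.91°

90°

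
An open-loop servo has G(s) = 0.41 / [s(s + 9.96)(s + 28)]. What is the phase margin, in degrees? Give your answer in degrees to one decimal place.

90.0°

Gain crossover: |G(jω)| = 1 at ω ≈ 0.00147 rad s⁻¹.
∠G(j0.00147) = −90° − arctan(0.00147/9.96) − arctan(0.00147/28) ≈ -90.01°
PM = 180° + (-90.01°) = 89.99°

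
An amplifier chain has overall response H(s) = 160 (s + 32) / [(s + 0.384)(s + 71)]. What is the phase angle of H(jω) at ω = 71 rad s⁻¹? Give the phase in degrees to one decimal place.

-69.0 deg

∠(j71 + 32) = arctan(71/32) = 65.74°
∠(j71 + 0.384) = arctan(71/0.384) = 89.69°
∠(j71 + 71) = arctan(71/71) = 45.00°
∠H(j71) = 65.74° − (89.69° + 45.00°) = -68.95°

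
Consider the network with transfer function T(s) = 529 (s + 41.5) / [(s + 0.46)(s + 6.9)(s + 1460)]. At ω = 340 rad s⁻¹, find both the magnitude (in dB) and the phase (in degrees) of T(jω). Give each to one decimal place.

|T| = -59.6 dB, ∠T = -108.8°

|j340 + 41.5| = √(340² + 41.5²) = 342.5
|j340 + 0.46| = √(340² + 0.46²) = 340
|j340 + 6.9| = √(340² + 6.9²) = 340.1
|j340 + 1460| = √(340² + 1460²) = 1499
|T(j340)| = 529 × 342.5 / (340 × 340.1 × 1499) = 0.0010454
20 log₁₀(0.0010454) = -59.61 dB
∠(j340 + 41.5) = arctan(340/41.5) = 83.04°
∠(j340 + 0.46) = arctan(340/0.46) = 89.92°
∠(j340 + 6.9) = arctan(340/6.9) = 88.84°
∠(j340 + 1460) = arctan(340/1460) = 13.11°
∠T(j340) = 83.04° − (89.92° + 88.84° + 13.11°) = -108.83°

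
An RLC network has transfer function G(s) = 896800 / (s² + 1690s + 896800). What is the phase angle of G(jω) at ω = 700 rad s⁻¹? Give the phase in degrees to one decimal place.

∠[(j700)² + 1690(j700) + 896800] = ∠[4.068e+05 + j1.183e+06] = 71.02°
∠G(j700) = −71.02° = -71.02°

-71.0°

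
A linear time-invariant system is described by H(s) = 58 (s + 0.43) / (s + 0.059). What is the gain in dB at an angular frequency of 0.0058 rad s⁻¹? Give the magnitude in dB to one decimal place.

|j0.0058 + 0.43| = √(0.0058² + 0.43²) = 0.43
|j0.0058 + 0.059| = √(0.0058² + 0.059²) = 0.05928
|H(j0.0058)| = 58 × 0.43 / 0.05928 = 420.72
20 log₁₀(420.72) = 52.48 dB

52.5 dB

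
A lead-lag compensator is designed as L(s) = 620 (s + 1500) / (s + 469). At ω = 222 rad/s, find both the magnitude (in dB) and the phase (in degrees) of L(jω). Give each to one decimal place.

|j222 + 1500| = √(222² + 1500²) = 1516
|j222 + 469| = √(222² + 469²) = 518.9
|L(j222)| = 620 × 1516 / 518.9 = 1811.8
20 log₁₀(1811.8) = 65.16 dB
∠(j222 + 1500) = arctan(222/1500) = 8.42°
∠(j222 + 469) = arctan(222/469) = 25.33°
∠L(j222) = 8.42° − 25.33° = -16.91°

|L| = 65.2 dB, ∠L = -16.9 deg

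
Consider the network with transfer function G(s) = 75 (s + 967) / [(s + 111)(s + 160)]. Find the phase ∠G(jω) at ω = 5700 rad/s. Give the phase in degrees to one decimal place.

∠(j5700 + 967) = arctan(5700/967) = 80.37°
∠(j5700 + 111) = arctan(5700/111) = 88.88°
∠(j5700 + 160) = arctan(5700/160) = 88.39°
∠G(j5700) = 80.37° − (88.88° + 88.39°) = -96.91°

-96.9 deg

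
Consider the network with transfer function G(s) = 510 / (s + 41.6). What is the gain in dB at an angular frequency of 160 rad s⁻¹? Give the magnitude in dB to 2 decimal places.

9.78 dB

|j160 + 41.6| = √(160² + 41.6²) = 165.3
|G(j160)| = 510 / 165.3 = 3.0849
20 log₁₀(3.0849) = 9.785 dB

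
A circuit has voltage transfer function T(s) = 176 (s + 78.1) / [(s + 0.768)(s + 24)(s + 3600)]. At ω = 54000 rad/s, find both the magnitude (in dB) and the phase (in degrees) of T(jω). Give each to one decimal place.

|T| = -144.4 dB, ∠T = -176.2°

|j54000 + 78.1| = √(54000² + 78.1²) = 5.4e+04
|j54000 + 0.768| = √(54000² + 0.768²) = 5.4e+04
|j54000 + 24| = √(54000² + 24²) = 5.4e+04
|j54000 + 3600| = √(54000² + 3600²) = 5.412e+04
|T(j54000)| = 176 × 5.4e+04 / (5.4e+04 × 5.4e+04 × 5.412e+04) = 6.0223e-08
20 log₁₀(6.0223e-08) = -144.40 dB
∠(j54000 + 78.1) = arctan(54000/78.1) = 89.92°
∠(j54000 + 0.768) = arctan(54000/0.768) = 90.00°
∠(j54000 + 24) = arctan(54000/24) = 89.97°
∠(j54000 + 3600) = arctan(54000/3600) = 86.19°
∠T(j54000) = 89.92° − (90.00° + 89.97° + 86.19°) = -176.24°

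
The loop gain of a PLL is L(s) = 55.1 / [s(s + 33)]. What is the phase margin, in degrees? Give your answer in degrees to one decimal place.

87.1°

Gain crossover: |L(jω)| = 1 at ω ≈ 1.67 rad s⁻¹.
∠L(j1.67) = −90° − arctan(1.67/33) ≈ -92.89°
PM = 180° + (-92.89°) = 87.11°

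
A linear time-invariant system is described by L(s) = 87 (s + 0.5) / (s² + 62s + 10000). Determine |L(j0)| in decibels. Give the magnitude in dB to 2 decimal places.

-47.23 dB

L(0) = 87 × 0.5 / 10000 = 0.00435
20 log₁₀(0.00435) = -47.230 dB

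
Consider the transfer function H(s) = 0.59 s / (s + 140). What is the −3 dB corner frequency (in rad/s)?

140 rad/s

For a single-pole high-pass, the −3 dB point is at the pole: ω = 140 rad/s.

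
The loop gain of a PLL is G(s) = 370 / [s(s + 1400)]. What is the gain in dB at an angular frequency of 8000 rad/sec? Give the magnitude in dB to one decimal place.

-104.9 dB

|j8000 + 1400| = √(8000² + 1400²) = 8122
|j8000| = 8000
|G(j8000)| = 370 / (8122 × 8000) = 5.6947e-06
20 log₁₀(5.6947e-06) = -104.89 dB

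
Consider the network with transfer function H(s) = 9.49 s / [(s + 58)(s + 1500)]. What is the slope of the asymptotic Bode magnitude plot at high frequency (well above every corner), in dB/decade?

-20 dB/decade

With 1 zero and 2 poles, the high-frequency asymptotic slope is 20 × (1 − 2) = -20 dB/decade.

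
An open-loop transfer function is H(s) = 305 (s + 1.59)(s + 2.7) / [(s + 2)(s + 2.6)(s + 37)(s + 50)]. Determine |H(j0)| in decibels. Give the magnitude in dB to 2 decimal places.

-17.32 dB

H(0) = 305 × 1.59 × 2.7 / (2 × 2.6 × 37 × 50) = 0.13611
20 log₁₀(0.13611) = -17.322 dB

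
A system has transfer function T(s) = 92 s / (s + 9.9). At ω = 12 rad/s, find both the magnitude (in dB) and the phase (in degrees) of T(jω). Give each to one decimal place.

|j12| = 12
|j12 + 9.9| = √(12² + 9.9²) = 15.56
|T(j12)| = 92 × 12 / 15.56 = 70.966
20 log₁₀(70.966) = 37.02 dB
∠(j12) = 90.00°
∠(j12 + 9.9) = arctan(12/9.9) = 50.48°
∠T(j12) = 90.00° − 50.48° = 39.52°

|T| = 37.0 dB, ∠T = 39.5°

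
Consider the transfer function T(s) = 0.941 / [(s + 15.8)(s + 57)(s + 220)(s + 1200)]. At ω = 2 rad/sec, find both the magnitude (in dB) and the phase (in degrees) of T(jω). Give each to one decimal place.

|T| = -168.1 dB, ∠T = -9.8 deg

|j2 + 15.8| = √(2² + 15.8²) = 15.93
|j2 + 57| = √(2² + 57²) = 57.04
|j2 + 220| = √(2² + 220²) = 220
|j2 + 1200| = √(2² + 1200²) = 1200
|T(j2)| = 0.941 / (15.93 × 57.04 × 220 × 1200) = 3.9239e-09
20 log₁₀(3.9239e-09) = -168.13 dB
∠(j2 + 15.8) = arctan(2/15.8) = 7.21°
∠(j2 + 57) = arctan(2/57) = 2.01°
∠(j2 + 220) = arctan(2/220) = 0.52°
∠(j2 + 1200) = arctan(2/1200) = 0.10°
∠T(j2) = − (7.21° + 2.01° + 0.52° + 0.10°) = -9.84°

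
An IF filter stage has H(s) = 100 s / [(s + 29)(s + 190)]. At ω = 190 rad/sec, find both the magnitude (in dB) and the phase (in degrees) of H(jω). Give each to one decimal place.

|j190| = 190
|j190 + 29| = √(190² + 29²) = 192.2
|j190 + 190| = √(190² + 190²) = 268.7
|H(j190)| = 100 × 190 / (192.2 × 268.7) = 0.3679
20 log₁₀(0.3679) = -8.69 dB
∠(j190) = 90.00°
∠(j190 + 29) = arctan(190/29) = 81.32°
∠(j190 + 190) = arctan(190/190) = 45.00°
∠H(j190) = 90.00° − (81.32° + 45.00°) = -36.32°

|H| = -8.7 dB, ∠H = -36.3 deg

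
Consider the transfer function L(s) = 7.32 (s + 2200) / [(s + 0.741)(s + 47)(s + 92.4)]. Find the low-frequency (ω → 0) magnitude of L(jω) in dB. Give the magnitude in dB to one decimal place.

14.0 dB

L(0) = 7.32 × 2200 / (0.741 × 47 × 92.4) = 5.0043
20 log₁₀(5.0043) = 13.99 dB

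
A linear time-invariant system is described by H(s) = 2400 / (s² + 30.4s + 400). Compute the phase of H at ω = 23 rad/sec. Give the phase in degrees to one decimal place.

-100.5°

∠[(j23)² + 30.4(j23) + 400] = ∠[-129 + j699.2] = 100.45°
∠H(j23) = −100.45° = -100.45°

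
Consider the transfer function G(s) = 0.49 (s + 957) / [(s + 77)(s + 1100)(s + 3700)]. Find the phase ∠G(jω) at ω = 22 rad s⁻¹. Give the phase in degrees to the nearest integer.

-16°

∠(j22 + 957) = arctan(22/957) = 1.32°
∠(j22 + 77) = arctan(22/77) = 15.95°
∠(j22 + 1100) = arctan(22/1100) = 1.15°
∠(j22 + 3700) = arctan(22/3700) = 0.34°
∠G(j22) = 1.32° − (15.95° + 1.15° + 0.34°) = -16.11°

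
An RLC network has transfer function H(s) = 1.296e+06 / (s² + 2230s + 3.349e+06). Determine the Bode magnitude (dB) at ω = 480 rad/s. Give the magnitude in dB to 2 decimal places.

|(j480)² + 2230(j480) + 3.349e+06| = |3.1186e+06 + j1.0704e+06| = 3.297e+06
|H(j480)| = 1.296e+06 / 3.297e+06 = 0.39306
20 log₁₀(0.39306) = -8.111 dB

-8.11 dB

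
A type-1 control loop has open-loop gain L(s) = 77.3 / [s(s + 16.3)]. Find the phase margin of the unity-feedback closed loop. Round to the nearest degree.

Gain crossover: |L(jω)| = 1 at ω ≈ 4.57 rad s⁻¹.
∠L(j4.57) = −90° − arctan(4.57/16.3) ≈ -105.65°
PM = 180° + (-105.65°) = 74.35°

74°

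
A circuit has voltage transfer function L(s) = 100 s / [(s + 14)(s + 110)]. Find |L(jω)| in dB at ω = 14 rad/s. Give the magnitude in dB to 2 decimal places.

|j14| = 14
|j14 + 14| = √(14² + 14²) = 19.8
|j14 + 110| = √(14² + 110²) = 110.9
|L(j14)| = 100 × 14 / (19.8 × 110.9) = 0.63768
20 log₁₀(0.63768) = -3.908 dB

-3.91 dB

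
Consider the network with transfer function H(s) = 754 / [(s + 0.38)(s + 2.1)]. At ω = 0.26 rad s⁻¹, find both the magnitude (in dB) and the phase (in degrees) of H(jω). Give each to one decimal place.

|j0.26 + 0.38| = √(0.26² + 0.38²) = 0.4604
|j0.26 + 2.1| = √(0.26² + 2.1²) = 2.116
|H(j0.26)| = 754 / (0.4604 × 2.116) = 773.89
20 log₁₀(773.89) = 57.77 dB
∠(j0.26 + 0.38) = arctan(0.26/0.38) = 34.38°
∠(j0.26 + 2.1) = arctan(0.26/2.1) = 7.06°
∠H(j0.26) = − (34.38° + 7.06°) = -41.44°

|H| = 57.8 dB, ∠H = -41.4°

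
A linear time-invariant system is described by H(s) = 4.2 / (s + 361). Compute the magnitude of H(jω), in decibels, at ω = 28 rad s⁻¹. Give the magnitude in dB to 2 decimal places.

|j28 + 361| = √(28² + 361²) = 362.1
|H(j28)| = 4.2 / 362.1 = 0.0116
20 log₁₀(0.0116) = -38.711 dB

-38.71 dB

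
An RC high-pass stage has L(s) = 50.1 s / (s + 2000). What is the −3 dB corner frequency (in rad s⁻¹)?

For a single-pole high-pass, the −3 dB point is at the pole: ω = 2000 rad s⁻¹.

2000 rad s⁻¹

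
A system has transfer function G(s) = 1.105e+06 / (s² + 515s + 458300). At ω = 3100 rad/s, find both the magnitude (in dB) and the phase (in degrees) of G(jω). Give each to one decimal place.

|G| = -18.5 dB, ∠G = -170.1°

|(j3100)² + 515(j3100) + 458300| = |-9.1517e+06 + j1.5965e+06| = 9.29e+06
|G(j3100)| = 1.105e+06 / 9.29e+06 = 0.11895
20 log₁₀(0.11895) = -18.49 dB
∠[(j3100)² + 515(j3100) + 458300] = ∠[-9.1517e+06 + j1.5965e+06] = 170.10°
∠G(j3100) = −170.10° = -170.10°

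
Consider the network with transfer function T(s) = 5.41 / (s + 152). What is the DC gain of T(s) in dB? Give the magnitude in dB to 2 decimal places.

T(0) = 5.41 / 152 = 0.035592
20 log₁₀(0.035592) = -28.973 dB

-28.97 dB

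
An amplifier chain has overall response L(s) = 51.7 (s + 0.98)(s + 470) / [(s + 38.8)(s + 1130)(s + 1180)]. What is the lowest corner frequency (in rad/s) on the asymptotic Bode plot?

0.98 rad/s

Break frequencies occur at each pole and zero magnitude: 0.98 rad/s, 38.8 rad/s, 470 rad/s, 1130 rad/s, 1180 rad/s.
The lowest is 0.98 rad/s.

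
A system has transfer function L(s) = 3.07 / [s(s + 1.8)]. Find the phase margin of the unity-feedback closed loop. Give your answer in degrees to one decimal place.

Gain crossover: |L(jω)| = 1 at ω ≈ 1.36 rad/sec.
∠L(j1.36) = −90° − arctan(1.36/1.8) ≈ -127.09°
PM = 180° + (-127.09°) = 52.91°

52.9°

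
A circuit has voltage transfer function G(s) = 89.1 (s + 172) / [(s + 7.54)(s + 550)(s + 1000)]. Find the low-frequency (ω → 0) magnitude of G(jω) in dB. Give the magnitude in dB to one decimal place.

-48.6 dB

G(0) = 89.1 × 172 / (7.54 × 550 × 1000) = 0.0036955
20 log₁₀(0.0036955) = -48.65 dB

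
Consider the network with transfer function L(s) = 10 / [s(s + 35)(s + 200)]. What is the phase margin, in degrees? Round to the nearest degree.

90°

Gain crossover: |L(jω)| = 1 at ω ≈ 0.00143 rad s⁻¹.
∠L(j0.00143) = −90° − arctan(0.00143/35) − arctan(0.00143/200) ≈ -90.00°
PM = 180° + (-90.00°) = 90.00°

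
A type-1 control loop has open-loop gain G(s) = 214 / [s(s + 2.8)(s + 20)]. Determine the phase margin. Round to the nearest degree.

38°

Gain crossover: |G(jω)| = 1 at ω ≈ 2.72 rad/sec.
∠G(j2.72) = −90° − arctan(2.72/2.8) − arctan(2.72/20) ≈ -141.88°
PM = 180° + (-141.88°) = 38.12°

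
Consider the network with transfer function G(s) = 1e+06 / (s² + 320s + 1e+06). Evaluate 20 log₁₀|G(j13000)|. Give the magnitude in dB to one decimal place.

|(j13000)² + 320(j13000) + 1e+06| = |-1.68e+08 + j4.16e+06| = 1.681e+08
|G(j13000)| = 1e+06 / 1.681e+08 = 0.0059506
20 log₁₀(0.0059506) = -44.51 dB

-44.5 dB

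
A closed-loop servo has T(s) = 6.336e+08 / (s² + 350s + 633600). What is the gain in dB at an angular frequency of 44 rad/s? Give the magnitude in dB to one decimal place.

60.0 dB

|(j44)² + 350(j44) + 633600| = |6.3166e+05 + j15400| = 6.319e+05
|T(j44)| = 6.336e+08 / 6.319e+05 = 1002.8
20 log₁₀(1002.8) = 60.02 dB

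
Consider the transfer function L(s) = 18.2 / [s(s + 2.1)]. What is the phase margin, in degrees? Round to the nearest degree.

Gain crossover: |L(jω)| = 1 at ω ≈ 4.02 rad/s.
∠L(j4.02) = −90° − arctan(4.02/2.1) ≈ -152.39°
PM = 180° + (-152.39°) = 27.61°

28°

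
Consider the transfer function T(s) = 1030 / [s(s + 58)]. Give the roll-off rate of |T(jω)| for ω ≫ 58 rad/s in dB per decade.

With 0 zeros and 2 poles, the high-frequency asymptotic slope is 20 × (0 − 2) = -40 dB/decade.

-40 dB/decade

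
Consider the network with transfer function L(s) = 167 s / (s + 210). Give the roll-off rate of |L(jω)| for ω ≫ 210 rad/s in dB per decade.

With 1 zero and 1 pole, the high-frequency asymptotic slope is 20 × (1 − 1) = 0 dB/decade.

0 dB/decade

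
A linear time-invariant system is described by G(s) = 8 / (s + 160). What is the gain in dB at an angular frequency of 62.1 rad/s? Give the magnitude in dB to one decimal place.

|j62.1 + 160| = √(62.1² + 160²) = 171.6
|G(j62.1)| = 8 / 171.6 = 0.046612
20 log₁₀(0.046612) = -26.63 dB

-26.6 dB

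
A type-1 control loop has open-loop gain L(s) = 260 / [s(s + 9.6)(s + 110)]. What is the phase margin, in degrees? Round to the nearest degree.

Gain crossover: |L(jω)| = 1 at ω ≈ 0.246 rad/s.
∠L(j0.246) = −90° − arctan(0.246/9.6) − arctan(0.246/110) ≈ -91.60°
PM = 180° + (-91.60°) = 88.40°

88°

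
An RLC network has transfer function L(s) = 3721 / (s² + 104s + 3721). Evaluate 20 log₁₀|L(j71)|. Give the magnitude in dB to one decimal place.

|(j71)² + 104(j71) + 3721| = |-1320 + j7384| = 7501
|L(j71)| = 3721 / 7501 = 0.49606
20 log₁₀(0.49606) = -6.09 dB

-6.1 dB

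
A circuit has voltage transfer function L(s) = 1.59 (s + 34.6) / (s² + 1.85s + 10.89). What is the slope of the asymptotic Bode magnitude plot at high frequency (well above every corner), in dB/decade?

With 1 zero and 2 poles, the high-frequency asymptotic slope is 20 × (1 − 2) = -20 dB/decade.

-20 dB/decade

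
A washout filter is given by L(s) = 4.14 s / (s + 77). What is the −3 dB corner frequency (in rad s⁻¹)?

For a single-pole high-pass, the −3 dB point is at the pole: ω = 77 rad s⁻¹.

77 rad s⁻¹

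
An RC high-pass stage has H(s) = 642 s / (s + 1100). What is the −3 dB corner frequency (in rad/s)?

1100 rad/s

For a single-pole high-pass, the −3 dB point is at the pole: ω = 1100 rad/s.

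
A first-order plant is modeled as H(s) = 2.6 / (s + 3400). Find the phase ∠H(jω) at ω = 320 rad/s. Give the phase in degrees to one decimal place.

-5.4 deg

∠(j320 + 3400) = arctan(320/3400) = 5.38°
∠H(j320) = −5.38° = -5.38°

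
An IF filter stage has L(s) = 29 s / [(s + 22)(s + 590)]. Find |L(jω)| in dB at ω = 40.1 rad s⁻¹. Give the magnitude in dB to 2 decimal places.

|j40.1| = 40.1
|j40.1 + 22| = √(40.1² + 22²) = 45.74
|j40.1 + 590| = √(40.1² + 590²) = 591.4
|L(j40.1)| = 29 × 40.1 / (45.74 × 591.4) = 0.042994
20 log₁₀(0.042994) = -27.332 dB

-27.33 dB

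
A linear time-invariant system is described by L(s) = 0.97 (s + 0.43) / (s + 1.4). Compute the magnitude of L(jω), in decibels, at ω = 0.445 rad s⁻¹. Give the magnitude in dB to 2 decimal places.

-7.77 dB

|j0.445 + 0.43| = √(0.445² + 0.43²) = 0.6188
|j0.445 + 1.4| = √(0.445² + 1.4²) = 1.469
|L(j0.445)| = 0.97 × 0.6188 / 1.469 = 0.4086
20 log₁₀(0.4086) = -7.774 dB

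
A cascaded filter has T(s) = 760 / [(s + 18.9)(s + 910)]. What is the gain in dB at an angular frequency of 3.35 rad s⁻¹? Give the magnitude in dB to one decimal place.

|j3.35 + 18.9| = √(3.35² + 18.9²) = 19.19
|j3.35 + 910| = √(3.35² + 910²) = 910
|T(j3.35)| = 760 / (19.19 × 910) = 0.04351
20 log₁₀(0.04351) = -27.23 dB

-27.2 dB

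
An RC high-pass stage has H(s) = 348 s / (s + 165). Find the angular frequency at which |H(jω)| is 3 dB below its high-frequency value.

For a single-pole high-pass, the −3 dB point is at the pole: ω = 165 rad/sec.

165 rad/sec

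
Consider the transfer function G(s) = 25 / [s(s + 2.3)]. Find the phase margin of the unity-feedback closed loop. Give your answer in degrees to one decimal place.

Gain crossover: |G(jω)| = 1 at ω ≈ 4.74 rad/s.
∠G(j4.74) = −90° − arctan(4.74/2.3) ≈ -154.13°
PM = 180° + (-154.13°) = 25.87°

25.9°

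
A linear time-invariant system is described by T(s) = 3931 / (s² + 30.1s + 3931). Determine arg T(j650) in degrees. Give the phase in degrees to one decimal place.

-177.3°

∠[(j650)² + 30.1(j650) + 3931] = ∠[-4.1857e+05 + j19565] = 177.32°
∠T(j650) = −177.32° = -177.32°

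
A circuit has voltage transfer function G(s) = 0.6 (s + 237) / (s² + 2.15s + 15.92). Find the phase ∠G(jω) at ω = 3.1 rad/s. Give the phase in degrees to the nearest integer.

-46°

∠(j3.1 + 237) = arctan(3.1/237) = 0.75°
∠[(j3.1)² + 2.15(j3.1) + 15.92] = ∠[6.31 + j6.665] = 46.57°
∠G(j3.1) = 0.75° − 46.57° = -45.82°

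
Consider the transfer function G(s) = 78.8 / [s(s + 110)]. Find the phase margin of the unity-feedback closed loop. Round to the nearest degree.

90°

Gain crossover: |G(jω)| = 1 at ω ≈ 0.716 rad/s.
∠G(j0.716) = −90° − arctan(0.716/110) ≈ -90.37°
PM = 180° + (-90.37°) = 89.63°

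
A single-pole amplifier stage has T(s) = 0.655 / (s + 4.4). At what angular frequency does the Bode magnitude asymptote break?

4.4 rad/sec

The single real pole at s = −4.4 gives a corner at ω = 4.4 rad/sec.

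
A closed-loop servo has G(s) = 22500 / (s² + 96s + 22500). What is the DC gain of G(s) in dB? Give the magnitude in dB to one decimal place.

G(0) = 22500 / 22500 = 1
20 log₁₀(1) = 0.00 dB

0.0 dB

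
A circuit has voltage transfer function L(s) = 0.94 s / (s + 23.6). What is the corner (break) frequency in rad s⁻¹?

The single real pole at s = −23.6 gives a corner at ω = 23.6 rad s⁻¹.

23.6 rad s⁻¹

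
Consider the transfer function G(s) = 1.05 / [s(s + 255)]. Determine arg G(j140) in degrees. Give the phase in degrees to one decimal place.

∠(j140 + 255) = arctan(140/255) = 28.77°
∠(j140) = 90.00°
∠G(j140) = − (28.77° + 90.00°) = -118.77°

-118.8°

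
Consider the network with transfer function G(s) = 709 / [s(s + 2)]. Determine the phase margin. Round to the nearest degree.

4 deg

Gain crossover: |G(jω)| = 1 at ω ≈ 26.6 rad/s.
∠G(j26.6) = −90° − arctan(26.6/2) ≈ -175.70°
PM = 180° + (-175.70°) = 4.30°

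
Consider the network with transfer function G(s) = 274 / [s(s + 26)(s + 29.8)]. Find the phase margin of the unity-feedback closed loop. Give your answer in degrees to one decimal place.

Gain crossover: |G(jω)| = 1 at ω ≈ 0.354 rad/s.
∠G(j0.354) = −90° − arctan(0.354/26) − arctan(0.354/29.8) ≈ -91.46°
PM = 180° + (-91.46°) = 88.54°

88.5°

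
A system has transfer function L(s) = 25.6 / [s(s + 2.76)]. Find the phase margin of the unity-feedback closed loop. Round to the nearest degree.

Gain crossover: |L(jω)| = 1 at ω ≈ 4.7 rad s⁻¹.
∠L(j4.7) = −90° − arctan(4.7/2.76) ≈ -149.57°
PM = 180° + (-149.57°) = 30.43°

30 deg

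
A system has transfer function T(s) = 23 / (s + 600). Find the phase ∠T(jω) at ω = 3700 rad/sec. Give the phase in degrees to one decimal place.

∠(j3700 + 600) = arctan(3700/600) = 80.79°
∠T(j3700) = −80.79° = -80.79°

-80.8°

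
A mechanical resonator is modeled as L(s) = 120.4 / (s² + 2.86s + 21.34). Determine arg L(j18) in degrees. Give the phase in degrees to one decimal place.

-170.3°

∠[(j18)² + 2.86(j18) + 21.34] = ∠[-302.66 + j51.48] = 170.35°
∠L(j18) = −170.35° = -170.35°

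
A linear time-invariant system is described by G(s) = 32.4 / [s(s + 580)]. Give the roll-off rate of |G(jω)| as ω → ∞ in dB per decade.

With 0 zeros and 2 poles, the high-frequency asymptotic slope is 20 × (0 − 2) = -40 dB/decade.

-40 dB/decade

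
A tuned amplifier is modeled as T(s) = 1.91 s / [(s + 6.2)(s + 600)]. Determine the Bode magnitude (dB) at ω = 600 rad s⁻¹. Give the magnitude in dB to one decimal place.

-53.0 dB

|j600| = 600
|j600 + 6.2| = √(600² + 6.2²) = 600
|j600 + 600| = √(600² + 600²) = 848.5
|T(j600)| = 1.91 × 600 / (600 × 848.5) = 0.0022508
20 log₁₀(0.0022508) = -52.95 dB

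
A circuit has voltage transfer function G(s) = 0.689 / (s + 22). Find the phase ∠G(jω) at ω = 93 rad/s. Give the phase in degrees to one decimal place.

-76.7°

∠(j93 + 22) = arctan(93/22) = 76.69°
∠G(j93) = −76.69° = -76.69°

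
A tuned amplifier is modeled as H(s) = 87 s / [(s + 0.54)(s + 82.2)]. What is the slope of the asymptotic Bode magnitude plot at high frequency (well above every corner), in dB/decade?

-20 dB/decade

With 1 zero and 2 poles, the high-frequency asymptotic slope is 20 × (1 − 2) = -20 dB/decade.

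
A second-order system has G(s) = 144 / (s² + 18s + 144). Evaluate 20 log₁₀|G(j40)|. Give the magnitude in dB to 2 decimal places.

|(j40)² + 18(j40) + 144| = |-1456 + j720| = 1624
|G(j40)| = 144 / 1624 = 0.088654
20 log₁₀(0.088654) = -21.046 dB

-21.05 dB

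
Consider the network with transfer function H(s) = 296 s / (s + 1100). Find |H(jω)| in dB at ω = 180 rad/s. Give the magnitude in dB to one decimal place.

|j180| = 180
|j180 + 1100| = √(180² + 1100²) = 1115
|H(j180)| = 296 × 180 / 1115 = 47.801
20 log₁₀(47.801) = 33.59 dB

33.6 dB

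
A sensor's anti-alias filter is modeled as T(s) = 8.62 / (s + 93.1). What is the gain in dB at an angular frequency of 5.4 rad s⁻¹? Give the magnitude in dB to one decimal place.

-20.7 dB

|j5.4 + 93.1| = √(5.4² + 93.1²) = 93.26
|T(j5.4)| = 8.62 / 93.26 = 0.092433
20 log₁₀(0.092433) = -20.68 dB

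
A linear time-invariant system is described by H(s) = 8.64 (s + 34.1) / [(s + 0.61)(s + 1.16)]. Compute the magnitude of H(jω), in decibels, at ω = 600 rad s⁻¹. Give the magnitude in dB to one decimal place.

-36.8 dB

|j600 + 34.1| = √(600² + 34.1²) = 601
|j600 + 0.61| = √(600² + 0.61²) = 600
|j600 + 1.16| = √(600² + 1.16²) = 600
|H(j600)| = 8.64 × 601 / (600 × 600) = 0.014423
20 log₁₀(0.014423) = -36.82 dB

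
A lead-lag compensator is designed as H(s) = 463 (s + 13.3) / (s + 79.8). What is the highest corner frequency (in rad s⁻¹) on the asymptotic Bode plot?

79.8 rad s⁻¹

Break frequencies occur at each pole and zero magnitude: 13.3 rad s⁻¹, 79.8 rad s⁻¹.
The highest is 79.8 rad s⁻¹.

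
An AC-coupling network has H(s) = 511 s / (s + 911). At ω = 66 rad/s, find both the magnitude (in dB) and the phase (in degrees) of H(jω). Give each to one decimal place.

|H| = 31.3 dB, ∠H = 85.9 deg

|j66| = 66
|j66 + 911| = √(66² + 911²) = 913.4
|H(j66)| = 511 × 66 / 913.4 = 36.924
20 log₁₀(36.924) = 31.35 dB
∠(j66) = 90.00°
∠(j66 + 911) = arctan(66/911) = 4.14°
∠H(j66) = 90.00° − 4.14° = 85.86°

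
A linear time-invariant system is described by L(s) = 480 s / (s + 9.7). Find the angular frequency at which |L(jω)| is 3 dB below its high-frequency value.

9.7 rad/s

For a single-pole high-pass, the −3 dB point is at the pole: ω = 9.7 rad/s.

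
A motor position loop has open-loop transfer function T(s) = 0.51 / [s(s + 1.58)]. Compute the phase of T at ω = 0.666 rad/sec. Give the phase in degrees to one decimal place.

-112.9°

∠(j0.666 + 1.58) = arctan(0.666/1.58) = 22.86°
∠(j0.666) = 90.00°
∠T(j0.666) = − (22.86° + 90.00°) = -112.86°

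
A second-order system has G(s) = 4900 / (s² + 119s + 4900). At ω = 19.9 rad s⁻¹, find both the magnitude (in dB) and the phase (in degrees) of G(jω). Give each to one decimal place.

|(j19.9)² + 119(j19.9) + 4900| = |4504 + j2368.1| = 5089
|G(j19.9)| = 4900 / 5089 = 0.96294
20 log₁₀(0.96294) = -0.33 dB
∠[(j19.9)² + 119(j19.9) + 4900] = ∠[4504 + j2368.1] = 27.73°
∠G(j19.9) = −27.73° = -27.73°

|G| = -0.3 dB, ∠G = -27.7°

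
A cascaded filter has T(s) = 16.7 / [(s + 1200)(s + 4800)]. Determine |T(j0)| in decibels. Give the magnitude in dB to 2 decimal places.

-110.75 dB

T(0) = 16.7 / (1200 × 4800) = 2.8993e-06
20 log₁₀(2.8993e-06) = -110.754 dB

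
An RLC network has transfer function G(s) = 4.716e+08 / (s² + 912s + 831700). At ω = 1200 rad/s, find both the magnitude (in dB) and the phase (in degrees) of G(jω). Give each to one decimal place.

|(j1200)² + 912(j1200) + 831700| = |-6.083e+05 + j1.0944e+06| = 1.252e+06
|G(j1200)| = 4.716e+08 / 1.252e+06 = 376.65
20 log₁₀(376.65) = 51.52 dB
∠[(j1200)² + 912(j1200) + 831700] = ∠[-6.083e+05 + j1.0944e+06] = 119.07°
∠G(j1200) = −119.07° = -119.07°

|G| = 51.5 dB, ∠G = -119.1°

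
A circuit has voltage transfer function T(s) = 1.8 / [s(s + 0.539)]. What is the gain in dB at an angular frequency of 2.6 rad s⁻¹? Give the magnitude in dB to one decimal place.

|j2.6 + 0.539| = √(2.6² + 0.539²) = 2.655
|j2.6| = 2.6
|T(j2.6)| = 1.8 / (2.655 × 2.6) = 0.26073
20 log₁₀(0.26073) = -11.68 dB

-11.7 dB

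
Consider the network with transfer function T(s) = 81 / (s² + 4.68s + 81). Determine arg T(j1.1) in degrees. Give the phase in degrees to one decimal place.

∠[(j1.1)² + 4.68(j1.1) + 81] = ∠[79.79 + j5.148] = 3.69°
∠T(j1.1) = −3.69° = -3.69°

-3.7°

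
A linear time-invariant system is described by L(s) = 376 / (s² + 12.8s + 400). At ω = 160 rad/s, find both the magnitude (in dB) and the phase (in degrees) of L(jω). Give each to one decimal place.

|(j160)² + 12.8(j160) + 400| = |-25200 + j2048| = 2.528e+04
|L(j160)| = 376 / 2.528e+04 = 0.014872
20 log₁₀(0.014872) = -36.55 dB
∠[(j160)² + 12.8(j160) + 400] = ∠[-25200 + j2048] = 175.35°
∠L(j160) = −175.35° = -175.35°

|L| = -36.6 dB, ∠L = -175.4°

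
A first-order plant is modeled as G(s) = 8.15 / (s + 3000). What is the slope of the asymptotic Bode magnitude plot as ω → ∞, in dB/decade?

-20 dB/decade

With 0 zeros and 1 pole, the high-frequency asymptotic slope is 20 × (0 − 1) = -20 dB/decade.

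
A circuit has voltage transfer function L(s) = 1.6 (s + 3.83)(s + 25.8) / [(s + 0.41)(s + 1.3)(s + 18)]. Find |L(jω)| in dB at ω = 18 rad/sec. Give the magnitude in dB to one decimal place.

-19.0 dB

|j18 + 3.83| = √(18² + 3.83²) = 18.4
|j18 + 25.8| = √(18² + 25.8²) = 31.46
|j18 + 0.41| = √(18² + 0.41²) = 18
|j18 + 1.3| = √(18² + 1.3²) = 18.05
|j18 + 18| = √(18² + 18²) = 25.46
|L(j18)| = 1.6 × 18.4 × 31.46 / (18 × 18.05 × 25.46) = 0.11199
20 log₁₀(0.11199) = -19.02 dB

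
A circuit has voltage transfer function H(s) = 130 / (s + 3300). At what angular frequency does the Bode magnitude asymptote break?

The single real pole at s = −3300 gives a corner at ω = 3300 rad/s.

3300 rad/s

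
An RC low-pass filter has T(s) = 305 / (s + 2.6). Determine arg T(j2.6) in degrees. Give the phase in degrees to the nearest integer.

∠(j2.6 + 2.6) = arctan(2.6/2.6) = 45.00°
∠T(j2.6) = −45.00° = -45.00°

-45°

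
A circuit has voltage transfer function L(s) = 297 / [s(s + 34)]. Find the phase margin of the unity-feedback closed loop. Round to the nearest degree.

76°

Gain crossover: |L(jω)| = 1 at ω ≈ 8.48 rad/s.
∠L(j8.48) = −90° − arctan(8.48/34) ≈ -104.00°
PM = 180° + (-104.00°) = 76.00°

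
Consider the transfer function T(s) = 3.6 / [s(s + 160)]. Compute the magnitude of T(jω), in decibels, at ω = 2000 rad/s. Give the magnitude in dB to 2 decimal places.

|j2000 + 160| = √(2000² + 160²) = 2006
|j2000| = 2000
|T(j2000)| = 3.6 / (2006 × 2000) = 8.9713e-07
20 log₁₀(8.9713e-07) = -120.943 dB

-120.94 dB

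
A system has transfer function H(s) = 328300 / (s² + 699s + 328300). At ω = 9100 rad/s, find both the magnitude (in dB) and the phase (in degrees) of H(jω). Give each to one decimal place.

|(j9100)² + 699(j9100) + 328300| = |-8.2482e+07 + j6.3609e+06| = 8.273e+07
|H(j9100)| = 328300 / 8.273e+07 = 0.0039685
20 log₁₀(0.0039685) = -48.03 dB
∠[(j9100)² + 699(j9100) + 328300] = ∠[-8.2482e+07 + j6.3609e+06] = 175.59°
∠H(j9100) = −175.59° = -175.59°

|H| = -48.0 dB, ∠H = -175.6°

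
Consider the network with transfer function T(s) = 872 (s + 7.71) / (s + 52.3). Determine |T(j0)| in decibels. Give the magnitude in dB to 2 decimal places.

T(0) = 872 × 7.71 / 52.3 = 128.55
20 log₁₀(128.55) = 42.181 dB

42.18 dB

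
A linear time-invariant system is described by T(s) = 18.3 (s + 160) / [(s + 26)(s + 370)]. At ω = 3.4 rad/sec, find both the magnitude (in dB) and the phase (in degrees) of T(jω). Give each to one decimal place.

|T| = -10.4 dB, ∠T = -6.8 deg

|j3.4 + 160| = √(3.4² + 160²) = 160
|j3.4 + 26| = √(3.4² + 26²) = 26.22
|j3.4 + 370| = √(3.4² + 370²) = 370
|T(j3.4)| = 18.3 × 160 / (26.22 × 370) = 0.30185
20 log₁₀(0.30185) = -10.40 dB
∠(j3.4 + 160) = arctan(3.4/160) = 1.22°
∠(j3.4 + 26) = arctan(3.4/26) = 7.45°
∠(j3.4 + 370) = arctan(3.4/370) = 0.53°
∠T(j3.4) = 1.22° − (7.45° + 0.53°) = -6.76°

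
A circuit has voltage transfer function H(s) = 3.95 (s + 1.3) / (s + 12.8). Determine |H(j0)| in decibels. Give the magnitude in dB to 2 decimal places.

-7.93 dB

H(0) = 3.95 × 1.3 / 12.8 = 0.40117
20 log₁₀(0.40117) = -7.933 dB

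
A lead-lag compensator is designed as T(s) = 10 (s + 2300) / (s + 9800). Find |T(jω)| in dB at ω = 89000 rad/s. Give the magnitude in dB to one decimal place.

|j89000 + 2300| = √(89000² + 2300²) = 8.903e+04
|j89000 + 9800| = √(89000² + 9800²) = 8.954e+04
|T(j89000)| = 10 × 8.903e+04 / 8.954e+04 = 9.9432
20 log₁₀(9.9432) = 19.95 dB

20.0 dB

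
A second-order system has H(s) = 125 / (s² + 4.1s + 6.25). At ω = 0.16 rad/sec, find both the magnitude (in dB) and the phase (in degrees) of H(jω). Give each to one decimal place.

|(j0.16)² + 4.1(j0.16) + 6.25| = |6.2244 + j0.656| = 6.259
|H(j0.16)| = 125 / 6.259 = 19.972
20 log₁₀(19.972) = 26.01 dB
∠[(j0.16)² + 4.1(j0.16) + 6.25] = ∠[6.2244 + j0.656] = 6.02°
∠H(j0.16) = −6.02° = -6.02°

|H| = 26.0 dB, ∠H = -6.0 deg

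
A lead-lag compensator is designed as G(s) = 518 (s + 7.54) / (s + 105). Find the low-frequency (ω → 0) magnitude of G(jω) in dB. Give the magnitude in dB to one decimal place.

31.4 dB

G(0) = 518 × 7.54 / 105 = 37.197
20 log₁₀(37.197) = 31.41 dB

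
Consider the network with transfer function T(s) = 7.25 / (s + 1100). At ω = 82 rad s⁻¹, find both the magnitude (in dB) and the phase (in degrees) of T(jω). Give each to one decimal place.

|j82 + 1100| = √(82² + 1100²) = 1103
|T(j82)| = 7.25 / 1103 = 0.0065727
20 log₁₀(0.0065727) = -43.65 dB
∠(j82 + 1100) = arctan(82/1100) = 4.26°
∠T(j82) = −4.26° = -4.26°

|T| = -43.6 dB, ∠T = -4.3 deg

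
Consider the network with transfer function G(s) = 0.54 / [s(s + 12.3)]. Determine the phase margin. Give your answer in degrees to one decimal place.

Gain crossover: |G(jω)| = 1 at ω ≈ 0.0439 rad/s.
∠G(j0.0439) = −90° − arctan(0.0439/12.3) ≈ -90.20°
PM = 180° + (-90.20°) = 89.80°

89.8°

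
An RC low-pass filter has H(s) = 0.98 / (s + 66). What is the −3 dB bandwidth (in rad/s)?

66 rad/s

For a single-pole low-pass, the −3 dB point is at the pole: ω = 66 rad/s.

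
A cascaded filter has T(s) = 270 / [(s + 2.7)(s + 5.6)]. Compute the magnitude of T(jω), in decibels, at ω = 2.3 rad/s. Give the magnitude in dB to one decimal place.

|j2.3 + 2.7| = √(2.3² + 2.7²) = 3.547
|j2.3 + 5.6| = √(2.3² + 5.6²) = 6.054
|T(j2.3)| = 270 / (3.547 × 6.054) = 12.574
20 log₁₀(12.574) = 21.99 dB

22.0 dB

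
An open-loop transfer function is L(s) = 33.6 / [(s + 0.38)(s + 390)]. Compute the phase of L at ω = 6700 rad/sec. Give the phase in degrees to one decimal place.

∠(j6700 + 0.38) = arctan(6700/0.38) = 90.00°
∠(j6700 + 390) = arctan(6700/390) = 86.67°
∠L(j6700) = − (90.00° + 86.67°) = -176.67°

-176.7 deg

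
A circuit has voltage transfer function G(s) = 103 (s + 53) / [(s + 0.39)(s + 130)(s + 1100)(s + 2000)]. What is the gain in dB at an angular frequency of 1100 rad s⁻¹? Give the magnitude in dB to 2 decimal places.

-151.63 dB

|j1100 + 53| = √(1100² + 53²) = 1101
|j1100 + 0.39| = √(1100² + 0.39²) = 1100
|j1100 + 130| = √(1100² + 130²) = 1108
|j1100 + 1100| = √(1100² + 1100²) = 1556
|j1100 + 2000| = √(1100² + 2000²) = 2283
|G(j1100)| = 103 × 1101 / (1100 × 1108 × 1556 × 2283) = 2.6219e-08
20 log₁₀(2.6219e-08) = -151.628 dB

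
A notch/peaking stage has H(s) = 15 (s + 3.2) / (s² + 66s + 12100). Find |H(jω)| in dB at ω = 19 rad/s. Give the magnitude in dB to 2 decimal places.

|j19 + 3.2| = √(19² + 3.2²) = 19.27
|(j19)² + 66(j19) + 12100| = |11739 + j1254| = 1.181e+04
|H(j19)| = 15 × 19.27 / 1.181e+04 = 0.024481
20 log₁₀(0.024481) = -32.224 dB

-32.22 dB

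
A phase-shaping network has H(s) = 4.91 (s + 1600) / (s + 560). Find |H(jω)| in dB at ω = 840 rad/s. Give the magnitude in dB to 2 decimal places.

|j840 + 1600| = √(840² + 1600²) = 1807
|j840 + 560| = √(840² + 560²) = 1010
|H(j840)| = 4.91 × 1807 / 1010 = 8.7889
20 log₁₀(8.7889) = 18.879 dB

18.88 dB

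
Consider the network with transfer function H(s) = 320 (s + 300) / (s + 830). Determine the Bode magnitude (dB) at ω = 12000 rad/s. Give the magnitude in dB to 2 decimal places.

|j12000 + 300| = √(12000² + 300²) = 1.2e+04
|j12000 + 830| = √(12000² + 830²) = 1.203e+04
|H(j12000)| = 320 × 1.2e+04 / 1.203e+04 = 319.34
20 log₁₀(319.34) = 50.085 dB

50.08 dB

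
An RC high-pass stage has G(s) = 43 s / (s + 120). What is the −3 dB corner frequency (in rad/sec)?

120 rad/sec

For a single-pole high-pass, the −3 dB point is at the pole: ω = 120 rad/sec.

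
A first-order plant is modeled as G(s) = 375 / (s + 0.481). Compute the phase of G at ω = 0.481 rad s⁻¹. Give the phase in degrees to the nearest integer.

-45°

∠(j0.481 + 0.481) = arctan(0.481/0.481) = 45.00°
∠G(j0.481) = −45.00° = -45.00°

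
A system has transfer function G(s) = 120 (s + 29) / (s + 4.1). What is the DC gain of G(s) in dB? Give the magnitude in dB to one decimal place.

58.6 dB

G(0) = 120 × 29 / 4.1 = 848.78
20 log₁₀(848.78) = 58.58 dB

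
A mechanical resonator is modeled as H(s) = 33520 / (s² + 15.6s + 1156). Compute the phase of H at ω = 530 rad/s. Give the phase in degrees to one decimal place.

∠[(j530)² + 15.6(j530) + 1156] = ∠[-2.7974e+05 + j8268] = 178.31°
∠H(j530) = −178.31° = -178.31°

-178.3°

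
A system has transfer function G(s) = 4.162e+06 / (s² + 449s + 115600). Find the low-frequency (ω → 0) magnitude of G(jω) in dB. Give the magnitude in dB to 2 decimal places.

31.13 dB

G(0) = 4.162e+06 / 115600 = 36.003
20 log₁₀(36.003) = 31.127 dB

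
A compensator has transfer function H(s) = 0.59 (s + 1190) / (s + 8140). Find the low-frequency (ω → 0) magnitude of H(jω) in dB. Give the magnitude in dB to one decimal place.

H(0) = 0.59 × 1190 / 8140 = 0.086253
20 log₁₀(0.086253) = -21.28 dB

-21.3 dB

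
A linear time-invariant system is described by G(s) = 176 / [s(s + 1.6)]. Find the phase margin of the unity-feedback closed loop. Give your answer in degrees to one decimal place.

6.9°

Gain crossover: |G(jω)| = 1 at ω ≈ 13.2 rad/s.
∠G(j13.2) = −90° − arctan(13.2/1.6) ≈ -173.10°
PM = 180° + (-173.10°) = 6.90°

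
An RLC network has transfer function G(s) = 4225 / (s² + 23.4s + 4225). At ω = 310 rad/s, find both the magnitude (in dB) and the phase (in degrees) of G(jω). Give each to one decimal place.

|G| = -26.8 dB, ∠G = -175.5°

|(j310)² + 23.4(j310) + 4225| = |-91875 + j7254| = 9.216e+04
|G(j310)| = 4225 / 9.216e+04 = 0.045844
20 log₁₀(0.045844) = -26.77 dB
∠[(j310)² + 23.4(j310) + 4225] = ∠[-91875 + j7254] = 175.49°
∠G(j310) = −175.49° = -175.49°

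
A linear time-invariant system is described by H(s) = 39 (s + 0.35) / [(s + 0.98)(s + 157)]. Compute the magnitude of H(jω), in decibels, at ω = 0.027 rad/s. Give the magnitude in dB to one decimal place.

-21.0 dB

|j0.027 + 0.35| = √(0.027² + 0.35²) = 0.351
|j0.027 + 0.98| = √(0.027² + 0.98²) = 0.9804
|j0.027 + 157| = √(0.027² + 157²) = 157
|H(j0.027)| = 39 × 0.351 / (0.9804 × 157) = 0.088947
20 log₁₀(0.088947) = -21.02 dB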